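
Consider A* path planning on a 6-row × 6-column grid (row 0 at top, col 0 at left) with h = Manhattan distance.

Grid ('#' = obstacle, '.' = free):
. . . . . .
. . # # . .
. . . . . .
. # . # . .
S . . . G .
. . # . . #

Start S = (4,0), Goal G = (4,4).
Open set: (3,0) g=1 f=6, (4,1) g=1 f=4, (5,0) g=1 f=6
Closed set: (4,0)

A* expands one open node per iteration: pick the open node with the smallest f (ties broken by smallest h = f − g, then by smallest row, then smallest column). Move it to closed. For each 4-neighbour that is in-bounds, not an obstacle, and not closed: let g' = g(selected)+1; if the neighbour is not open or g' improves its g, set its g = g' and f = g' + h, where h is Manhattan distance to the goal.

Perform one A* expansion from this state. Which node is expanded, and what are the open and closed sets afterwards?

step 1: expand (4,1) (f=4, h=3) → closed; open now [(3,0) g=1 f=6, (4,2) g=2 f=4, (5,0) g=1 f=6, (5,1) g=2 f=6]

expanded=(4,1); open=[(3,0) g=1 f=6, (4,2) g=2 f=4, (5,0) g=1 f=6, (5,1) g=2 f=6]; closed=[(4,0), (4,1)]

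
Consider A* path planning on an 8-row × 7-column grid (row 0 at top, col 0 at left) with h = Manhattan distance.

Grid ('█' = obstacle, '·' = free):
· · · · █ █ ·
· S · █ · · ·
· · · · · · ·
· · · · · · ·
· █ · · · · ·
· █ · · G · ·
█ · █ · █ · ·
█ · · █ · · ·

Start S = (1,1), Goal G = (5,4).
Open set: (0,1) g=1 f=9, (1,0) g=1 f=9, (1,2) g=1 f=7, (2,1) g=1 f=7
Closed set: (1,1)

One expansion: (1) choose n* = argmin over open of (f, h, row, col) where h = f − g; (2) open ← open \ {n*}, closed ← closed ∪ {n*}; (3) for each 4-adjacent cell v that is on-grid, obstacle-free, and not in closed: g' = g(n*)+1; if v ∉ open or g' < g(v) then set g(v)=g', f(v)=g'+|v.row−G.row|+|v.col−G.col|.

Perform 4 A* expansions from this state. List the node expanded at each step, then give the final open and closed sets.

order=[(1,2) → (2,2) → (2,3) → (2,4)]; open=[(0,1) g=1 f=9, (0,2) g=2 f=9, (1,0) g=1 f=9, (1,4) g=5 f=9, (2,1) g=1 f=7, (2,5) g=5 f=9, (3,2) g=3 f=7, (3,3) g=4 f=7, (3,4) g=5 f=7]; closed=[(1,1), (1,2), (2,2), (2,3), (2,4)]

step 1: expand (1,2) (f=7, h=6) → closed; open now [(0,1) g=1 f=9, (0,2) g=2 f=9, (1,0) g=1 f=9, (2,1) g=1 f=7, (2,2) g=2 f=7]
step 2: expand (2,2) (f=7, h=5) → closed; open now [(0,1) g=1 f=9, (0,2) g=2 f=9, (1,0) g=1 f=9, (2,1) g=1 f=7, (2,3) g=3 f=7, (3,2) g=3 f=7]
step 3: expand (2,3) (f=7, h=4) → closed; open now [(0,1) g=1 f=9, (0,2) g=2 f=9, (1,0) g=1 f=9, (2,1) g=1 f=7, (2,4) g=4 f=7, (3,2) g=3 f=7, (3,3) g=4 f=7]
step 4: expand (2,4) (f=7, h=3) → closed; open now [(0,1) g=1 f=9, (0,2) g=2 f=9, (1,0) g=1 f=9, (1,4) g=5 f=9, (2,1) g=1 f=7, (2,5) g=5 f=9, (3,2) g=3 f=7, (3,3) g=4 f=7, (3,4) g=5 f=7]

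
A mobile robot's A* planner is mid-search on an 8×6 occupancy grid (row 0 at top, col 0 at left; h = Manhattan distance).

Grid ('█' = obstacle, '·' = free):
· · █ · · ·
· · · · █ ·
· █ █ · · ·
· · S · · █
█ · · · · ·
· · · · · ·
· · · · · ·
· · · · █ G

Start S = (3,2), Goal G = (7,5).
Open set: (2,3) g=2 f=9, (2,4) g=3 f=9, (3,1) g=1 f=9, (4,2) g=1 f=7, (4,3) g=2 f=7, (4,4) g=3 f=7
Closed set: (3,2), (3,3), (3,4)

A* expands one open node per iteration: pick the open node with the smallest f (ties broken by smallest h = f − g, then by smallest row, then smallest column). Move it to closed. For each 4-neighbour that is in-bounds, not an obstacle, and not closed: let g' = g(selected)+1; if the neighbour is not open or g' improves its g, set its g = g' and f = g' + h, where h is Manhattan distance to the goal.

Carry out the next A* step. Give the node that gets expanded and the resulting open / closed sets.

step 1: expand (4,4) (f=7, h=4) → closed; open now [(2,3) g=2 f=9, (2,4) g=3 f=9, (3,1) g=1 f=9, (4,2) g=1 f=7, (4,3) g=2 f=7, (4,5) g=4 f=7, (5,4) g=4 f=7]

expanded=(4,4); open=[(2,3) g=2 f=9, (2,4) g=3 f=9, (3,1) g=1 f=9, (4,2) g=1 f=7, (4,3) g=2 f=7, (4,5) g=4 f=7, (5,4) g=4 f=7]; closed=[(3,2), (3,3), (3,4), (4,4)]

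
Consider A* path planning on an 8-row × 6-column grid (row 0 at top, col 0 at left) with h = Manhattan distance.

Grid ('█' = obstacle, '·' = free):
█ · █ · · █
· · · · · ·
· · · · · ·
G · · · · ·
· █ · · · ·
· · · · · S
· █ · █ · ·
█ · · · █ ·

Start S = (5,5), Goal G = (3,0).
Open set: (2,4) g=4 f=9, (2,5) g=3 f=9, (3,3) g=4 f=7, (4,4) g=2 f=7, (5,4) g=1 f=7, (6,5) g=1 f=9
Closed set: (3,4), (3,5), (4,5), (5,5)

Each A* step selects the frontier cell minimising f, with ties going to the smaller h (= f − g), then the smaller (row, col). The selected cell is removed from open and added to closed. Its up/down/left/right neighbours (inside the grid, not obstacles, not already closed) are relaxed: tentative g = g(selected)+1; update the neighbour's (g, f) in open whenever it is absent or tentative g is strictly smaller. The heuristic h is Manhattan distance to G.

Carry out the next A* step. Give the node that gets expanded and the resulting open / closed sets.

expanded=(3,3); open=[(2,3) g=5 f=9, (2,4) g=4 f=9, (2,5) g=3 f=9, (3,2) g=5 f=7, (4,3) g=5 f=9, (4,4) g=2 f=7, (5,4) g=1 f=7, (6,5) g=1 f=9]; closed=[(3,3), (3,4), (3,5), (4,5), (5,5)]

step 1: expand (3,3) (f=7, h=3) → closed; open now [(2,3) g=5 f=9, (2,4) g=4 f=9, (2,5) g=3 f=9, (3,2) g=5 f=7, (4,3) g=5 f=9, (4,4) g=2 f=7, (5,4) g=1 f=7, (6,5) g=1 f=9]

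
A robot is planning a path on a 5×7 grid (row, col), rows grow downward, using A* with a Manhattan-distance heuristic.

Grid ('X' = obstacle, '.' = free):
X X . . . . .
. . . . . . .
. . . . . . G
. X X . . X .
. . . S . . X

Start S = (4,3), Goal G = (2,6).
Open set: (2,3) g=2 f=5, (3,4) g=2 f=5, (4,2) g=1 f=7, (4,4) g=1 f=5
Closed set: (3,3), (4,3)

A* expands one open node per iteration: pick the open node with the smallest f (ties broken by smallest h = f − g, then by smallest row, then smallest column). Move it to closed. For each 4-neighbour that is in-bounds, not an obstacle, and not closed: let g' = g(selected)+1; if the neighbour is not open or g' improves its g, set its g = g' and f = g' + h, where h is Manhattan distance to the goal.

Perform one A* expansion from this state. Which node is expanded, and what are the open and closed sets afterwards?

step 1: expand (2,3) (f=5, h=3) → closed; open now [(1,3) g=3 f=7, (2,2) g=3 f=7, (2,4) g=3 f=5, (3,4) g=2 f=5, (4,2) g=1 f=7, (4,4) g=1 f=5]

expanded=(2,3); open=[(1,3) g=3 f=7, (2,2) g=3 f=7, (2,4) g=3 f=5, (3,4) g=2 f=5, (4,2) g=1 f=7, (4,4) g=1 f=5]; closed=[(2,3), (3,3), (4,3)]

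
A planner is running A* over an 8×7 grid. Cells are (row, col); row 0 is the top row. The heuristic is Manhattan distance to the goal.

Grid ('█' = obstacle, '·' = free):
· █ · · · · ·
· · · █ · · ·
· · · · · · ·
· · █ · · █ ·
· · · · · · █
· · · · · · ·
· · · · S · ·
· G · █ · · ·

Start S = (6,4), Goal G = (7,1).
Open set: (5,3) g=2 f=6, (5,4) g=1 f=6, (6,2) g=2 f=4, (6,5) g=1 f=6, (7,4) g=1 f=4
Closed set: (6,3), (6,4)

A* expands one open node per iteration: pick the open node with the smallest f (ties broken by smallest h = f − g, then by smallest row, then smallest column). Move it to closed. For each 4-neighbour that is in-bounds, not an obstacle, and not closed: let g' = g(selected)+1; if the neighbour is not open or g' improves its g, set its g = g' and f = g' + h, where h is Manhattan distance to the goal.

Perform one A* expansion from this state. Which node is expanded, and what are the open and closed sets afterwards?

expanded=(6,2); open=[(5,2) g=3 f=6, (5,3) g=2 f=6, (5,4) g=1 f=6, (6,1) g=3 f=4, (6,5) g=1 f=6, (7,2) g=3 f=4, (7,4) g=1 f=4]; closed=[(6,2), (6,3), (6,4)]

step 1: expand (6,2) (f=4, h=2) → closed; open now [(5,2) g=3 f=6, (5,3) g=2 f=6, (5,4) g=1 f=6, (6,1) g=3 f=4, (6,5) g=1 f=6, (7,2) g=3 f=4, (7,4) g=1 f=4]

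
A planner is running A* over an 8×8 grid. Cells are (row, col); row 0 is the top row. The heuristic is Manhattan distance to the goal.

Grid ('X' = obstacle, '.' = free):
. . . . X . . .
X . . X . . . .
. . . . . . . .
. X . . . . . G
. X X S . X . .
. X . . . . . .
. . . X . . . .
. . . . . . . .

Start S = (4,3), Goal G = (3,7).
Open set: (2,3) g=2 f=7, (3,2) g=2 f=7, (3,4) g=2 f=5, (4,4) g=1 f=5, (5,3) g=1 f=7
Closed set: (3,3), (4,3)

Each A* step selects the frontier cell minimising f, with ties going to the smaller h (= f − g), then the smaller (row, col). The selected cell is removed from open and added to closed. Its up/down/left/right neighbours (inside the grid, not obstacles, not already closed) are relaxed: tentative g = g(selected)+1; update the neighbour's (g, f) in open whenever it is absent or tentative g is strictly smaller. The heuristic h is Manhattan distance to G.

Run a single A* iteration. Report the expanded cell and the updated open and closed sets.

expanded=(3,4); open=[(2,3) g=2 f=7, (2,4) g=3 f=7, (3,2) g=2 f=7, (3,5) g=3 f=5, (4,4) g=1 f=5, (5,3) g=1 f=7]; closed=[(3,3), (3,4), (4,3)]

step 1: expand (3,4) (f=5, h=3) → closed; open now [(2,3) g=2 f=7, (2,4) g=3 f=7, (3,2) g=2 f=7, (3,5) g=3 f=5, (4,4) g=1 f=5, (5,3) g=1 f=7]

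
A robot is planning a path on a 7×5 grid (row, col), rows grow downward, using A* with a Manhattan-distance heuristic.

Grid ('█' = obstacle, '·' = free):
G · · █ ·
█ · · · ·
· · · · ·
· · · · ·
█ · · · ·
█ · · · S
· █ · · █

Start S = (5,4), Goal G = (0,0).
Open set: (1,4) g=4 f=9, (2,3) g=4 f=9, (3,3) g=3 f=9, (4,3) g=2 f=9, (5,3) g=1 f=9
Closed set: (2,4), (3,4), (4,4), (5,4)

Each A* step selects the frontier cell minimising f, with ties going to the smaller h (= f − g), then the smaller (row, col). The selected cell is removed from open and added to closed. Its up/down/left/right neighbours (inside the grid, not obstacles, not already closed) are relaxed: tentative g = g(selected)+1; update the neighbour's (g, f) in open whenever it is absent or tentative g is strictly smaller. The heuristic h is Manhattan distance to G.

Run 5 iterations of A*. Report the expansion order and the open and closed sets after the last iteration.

order=[(1,4) → (0,4) → (1,3) → (1,2) → (0,2)]; open=[(0,1) g=8 f=9, (1,1) g=7 f=9, (2,2) g=7 f=11, (2,3) g=4 f=9, (3,3) g=3 f=9, (4,3) g=2 f=9, (5,3) g=1 f=9]; closed=[(0,2), (0,4), (1,2), (1,3), (1,4), (2,4), (3,4), (4,4), (5,4)]

step 1: expand (1,4) (f=9, h=5) → closed; open now [(0,4) g=5 f=9, (1,3) g=5 f=9, (2,3) g=4 f=9, (3,3) g=3 f=9, (4,3) g=2 f=9, (5,3) g=1 f=9]
step 2: expand (0,4) (f=9, h=4) → closed; open now [(1,3) g=5 f=9, (2,3) g=4 f=9, (3,3) g=3 f=9, (4,3) g=2 f=9, (5,3) g=1 f=9]
step 3: expand (1,3) (f=9, h=4) → closed; open now [(1,2) g=6 f=9, (2,3) g=4 f=9, (3,3) g=3 f=9, (4,3) g=2 f=9, (5,3) g=1 f=9]
step 4: expand (1,2) (f=9, h=3) → closed; open now [(0,2) g=7 f=9, (1,1) g=7 f=9, (2,2) g=7 f=11, (2,3) g=4 f=9, (3,3) g=3 f=9, (4,3) g=2 f=9, (5,3) g=1 f=9]
step 5: expand (0,2) (f=9, h=2) → closed; open now [(0,1) g=8 f=9, (1,1) g=7 f=9, (2,2) g=7 f=11, (2,3) g=4 f=9, (3,3) g=3 f=9, (4,3) g=2 f=9, (5,3) g=1 f=9]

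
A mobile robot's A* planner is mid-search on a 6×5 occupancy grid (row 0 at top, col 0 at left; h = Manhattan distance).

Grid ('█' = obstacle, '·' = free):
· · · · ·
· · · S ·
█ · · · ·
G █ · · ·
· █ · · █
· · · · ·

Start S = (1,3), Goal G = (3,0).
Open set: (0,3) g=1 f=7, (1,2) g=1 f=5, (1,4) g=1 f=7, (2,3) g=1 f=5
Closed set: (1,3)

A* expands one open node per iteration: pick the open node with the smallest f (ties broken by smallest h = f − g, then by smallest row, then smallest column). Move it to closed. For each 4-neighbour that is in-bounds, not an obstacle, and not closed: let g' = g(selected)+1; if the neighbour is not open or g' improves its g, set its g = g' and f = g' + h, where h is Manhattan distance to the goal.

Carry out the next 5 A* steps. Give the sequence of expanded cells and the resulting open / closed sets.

step 1: expand (1,2) (f=5, h=4) → closed; open now [(0,2) g=2 f=7, (0,3) g=1 f=7, (1,1) g=2 f=5, (1,4) g=1 f=7, (2,2) g=2 f=5, (2,3) g=1 f=5]
step 2: expand (1,1) (f=5, h=3) → closed; open now [(0,1) g=3 f=7, (0,2) g=2 f=7, (0,3) g=1 f=7, (1,0) g=3 f=5, (1,4) g=1 f=7, (2,1) g=3 f=5, (2,2) g=2 f=5, (2,3) g=1 f=5]
step 3: expand (1,0) (f=5, h=2) → closed; open now [(0,0) g=4 f=7, (0,1) g=3 f=7, (0,2) g=2 f=7, (0,3) g=1 f=7, (1,4) g=1 f=7, (2,1) g=3 f=5, (2,2) g=2 f=5, (2,3) g=1 f=5]
step 4: expand (2,1) (f=5, h=2) → closed; open now [(0,0) g=4 f=7, (0,1) g=3 f=7, (0,2) g=2 f=7, (0,3) g=1 f=7, (1,4) g=1 f=7, (2,2) g=2 f=5, (2,3) g=1 f=5]
step 5: expand (2,2) (f=5, h=3) → closed; open now [(0,0) g=4 f=7, (0,1) g=3 f=7, (0,2) g=2 f=7, (0,3) g=1 f=7, (1,4) g=1 f=7, (2,3) g=1 f=5, (3,2) g=3 f=5]

order=[(1,2) → (1,1) → (1,0) → (2,1) → (2,2)]; open=[(0,0) g=4 f=7, (0,1) g=3 f=7, (0,2) g=2 f=7, (0,3) g=1 f=7, (1,4) g=1 f=7, (2,3) g=1 f=5, (3,2) g=3 f=5]; closed=[(1,0), (1,1), (1,2), (1,3), (2,1), (2,2)]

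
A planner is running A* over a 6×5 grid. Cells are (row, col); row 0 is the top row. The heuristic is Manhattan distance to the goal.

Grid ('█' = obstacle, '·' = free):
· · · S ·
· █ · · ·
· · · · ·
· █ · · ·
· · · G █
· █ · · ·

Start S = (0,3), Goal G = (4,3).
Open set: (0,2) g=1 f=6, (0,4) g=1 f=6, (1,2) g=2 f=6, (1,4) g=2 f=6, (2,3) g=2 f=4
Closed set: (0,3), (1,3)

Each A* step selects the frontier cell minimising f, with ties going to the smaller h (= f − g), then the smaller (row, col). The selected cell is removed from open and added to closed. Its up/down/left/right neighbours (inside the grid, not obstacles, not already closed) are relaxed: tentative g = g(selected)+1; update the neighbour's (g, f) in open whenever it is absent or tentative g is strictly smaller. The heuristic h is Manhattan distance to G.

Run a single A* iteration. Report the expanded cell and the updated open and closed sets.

expanded=(2,3); open=[(0,2) g=1 f=6, (0,4) g=1 f=6, (1,2) g=2 f=6, (1,4) g=2 f=6, (2,2) g=3 f=6, (2,4) g=3 f=6, (3,3) g=3 f=4]; closed=[(0,3), (1,3), (2,3)]

step 1: expand (2,3) (f=4, h=2) → closed; open now [(0,2) g=1 f=6, (0,4) g=1 f=6, (1,2) g=2 f=6, (1,4) g=2 f=6, (2,2) g=3 f=6, (2,4) g=3 f=6, (3,3) g=3 f=4]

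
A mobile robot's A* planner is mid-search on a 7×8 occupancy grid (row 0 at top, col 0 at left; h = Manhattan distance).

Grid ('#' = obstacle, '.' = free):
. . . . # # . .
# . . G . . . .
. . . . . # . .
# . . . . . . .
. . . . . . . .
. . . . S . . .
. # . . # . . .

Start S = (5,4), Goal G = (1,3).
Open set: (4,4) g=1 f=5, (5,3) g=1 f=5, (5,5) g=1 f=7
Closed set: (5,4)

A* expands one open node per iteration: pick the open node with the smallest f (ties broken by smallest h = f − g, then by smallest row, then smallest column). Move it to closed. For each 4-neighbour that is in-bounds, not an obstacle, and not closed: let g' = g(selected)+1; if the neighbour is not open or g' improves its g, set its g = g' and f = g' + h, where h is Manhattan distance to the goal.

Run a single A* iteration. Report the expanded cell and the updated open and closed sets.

expanded=(4,4); open=[(3,4) g=2 f=5, (4,3) g=2 f=5, (4,5) g=2 f=7, (5,3) g=1 f=5, (5,5) g=1 f=7]; closed=[(4,4), (5,4)]

step 1: expand (4,4) (f=5, h=4) → closed; open now [(3,4) g=2 f=5, (4,3) g=2 f=5, (4,5) g=2 f=7, (5,3) g=1 f=5, (5,5) g=1 f=7]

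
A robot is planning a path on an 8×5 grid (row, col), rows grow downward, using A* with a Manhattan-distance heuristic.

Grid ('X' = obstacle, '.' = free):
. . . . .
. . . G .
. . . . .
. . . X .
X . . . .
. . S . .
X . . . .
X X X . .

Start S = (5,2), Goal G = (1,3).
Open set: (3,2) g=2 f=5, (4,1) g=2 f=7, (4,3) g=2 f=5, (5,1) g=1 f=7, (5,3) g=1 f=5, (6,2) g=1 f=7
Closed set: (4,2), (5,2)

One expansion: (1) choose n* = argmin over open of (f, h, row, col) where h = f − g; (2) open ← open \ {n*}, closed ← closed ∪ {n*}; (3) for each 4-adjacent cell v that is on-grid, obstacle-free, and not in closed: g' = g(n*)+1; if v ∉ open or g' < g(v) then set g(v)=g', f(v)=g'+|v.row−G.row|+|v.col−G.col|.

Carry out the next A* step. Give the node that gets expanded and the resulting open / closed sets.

expanded=(3,2); open=[(2,2) g=3 f=5, (3,1) g=3 f=7, (4,1) g=2 f=7, (4,3) g=2 f=5, (5,1) g=1 f=7, (5,3) g=1 f=5, (6,2) g=1 f=7]; closed=[(3,2), (4,2), (5,2)]

step 1: expand (3,2) (f=5, h=3) → closed; open now [(2,2) g=3 f=5, (3,1) g=3 f=7, (4,1) g=2 f=7, (4,3) g=2 f=5, (5,1) g=1 f=7, (5,3) g=1 f=5, (6,2) g=1 f=7]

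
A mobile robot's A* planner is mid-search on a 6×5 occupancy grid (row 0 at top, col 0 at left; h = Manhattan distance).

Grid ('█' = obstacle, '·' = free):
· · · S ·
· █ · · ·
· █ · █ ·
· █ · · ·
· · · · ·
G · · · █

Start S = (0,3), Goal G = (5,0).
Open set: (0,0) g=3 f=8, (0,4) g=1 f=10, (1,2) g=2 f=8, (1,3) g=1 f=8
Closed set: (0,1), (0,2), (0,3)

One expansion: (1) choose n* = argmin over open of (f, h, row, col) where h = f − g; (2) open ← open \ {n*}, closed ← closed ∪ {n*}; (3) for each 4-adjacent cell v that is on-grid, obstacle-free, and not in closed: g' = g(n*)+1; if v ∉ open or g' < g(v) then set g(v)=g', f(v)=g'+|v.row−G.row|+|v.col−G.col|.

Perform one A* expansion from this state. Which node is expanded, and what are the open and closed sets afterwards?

step 1: expand (0,0) (f=8, h=5) → closed; open now [(0,4) g=1 f=10, (1,0) g=4 f=8, (1,2) g=2 f=8, (1,3) g=1 f=8]

expanded=(0,0); open=[(0,4) g=1 f=10, (1,0) g=4 f=8, (1,2) g=2 f=8, (1,3) g=1 f=8]; closed=[(0,0), (0,1), (0,2), (0,3)]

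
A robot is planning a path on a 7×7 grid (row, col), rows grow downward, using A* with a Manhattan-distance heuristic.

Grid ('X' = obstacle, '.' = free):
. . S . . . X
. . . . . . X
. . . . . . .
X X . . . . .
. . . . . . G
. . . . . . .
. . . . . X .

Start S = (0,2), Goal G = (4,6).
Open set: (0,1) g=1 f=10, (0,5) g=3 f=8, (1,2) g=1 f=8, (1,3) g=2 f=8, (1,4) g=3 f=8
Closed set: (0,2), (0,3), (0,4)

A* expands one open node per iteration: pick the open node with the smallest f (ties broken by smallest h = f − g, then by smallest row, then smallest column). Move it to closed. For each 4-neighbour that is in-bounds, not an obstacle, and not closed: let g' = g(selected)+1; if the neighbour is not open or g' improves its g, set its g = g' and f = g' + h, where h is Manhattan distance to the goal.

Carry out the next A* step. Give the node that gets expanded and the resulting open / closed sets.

expanded=(0,5); open=[(0,1) g=1 f=10, (1,2) g=1 f=8, (1,3) g=2 f=8, (1,4) g=3 f=8, (1,5) g=4 f=8]; closed=[(0,2), (0,3), (0,4), (0,5)]

step 1: expand (0,5) (f=8, h=5) → closed; open now [(0,1) g=1 f=10, (1,2) g=1 f=8, (1,3) g=2 f=8, (1,4) g=3 f=8, (1,5) g=4 f=8]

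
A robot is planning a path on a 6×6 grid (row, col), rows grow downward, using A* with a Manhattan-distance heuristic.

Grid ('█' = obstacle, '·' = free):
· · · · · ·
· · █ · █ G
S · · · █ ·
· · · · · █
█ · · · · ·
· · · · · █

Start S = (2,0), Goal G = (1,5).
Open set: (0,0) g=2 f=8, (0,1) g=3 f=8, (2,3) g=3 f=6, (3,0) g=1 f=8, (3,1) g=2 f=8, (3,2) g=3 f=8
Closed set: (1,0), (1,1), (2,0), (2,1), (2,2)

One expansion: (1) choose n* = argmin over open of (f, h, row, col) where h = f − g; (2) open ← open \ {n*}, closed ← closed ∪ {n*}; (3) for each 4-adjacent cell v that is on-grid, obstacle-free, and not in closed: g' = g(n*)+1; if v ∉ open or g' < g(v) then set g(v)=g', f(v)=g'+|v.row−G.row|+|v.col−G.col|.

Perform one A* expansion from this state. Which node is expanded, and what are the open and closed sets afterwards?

expanded=(2,3); open=[(0,0) g=2 f=8, (0,1) g=3 f=8, (1,3) g=4 f=6, (3,0) g=1 f=8, (3,1) g=2 f=8, (3,2) g=3 f=8, (3,3) g=4 f=8]; closed=[(1,0), (1,1), (2,0), (2,1), (2,2), (2,3)]

step 1: expand (2,3) (f=6, h=3) → closed; open now [(0,0) g=2 f=8, (0,1) g=3 f=8, (1,3) g=4 f=6, (3,0) g=1 f=8, (3,1) g=2 f=8, (3,2) g=3 f=8, (3,3) g=4 f=8]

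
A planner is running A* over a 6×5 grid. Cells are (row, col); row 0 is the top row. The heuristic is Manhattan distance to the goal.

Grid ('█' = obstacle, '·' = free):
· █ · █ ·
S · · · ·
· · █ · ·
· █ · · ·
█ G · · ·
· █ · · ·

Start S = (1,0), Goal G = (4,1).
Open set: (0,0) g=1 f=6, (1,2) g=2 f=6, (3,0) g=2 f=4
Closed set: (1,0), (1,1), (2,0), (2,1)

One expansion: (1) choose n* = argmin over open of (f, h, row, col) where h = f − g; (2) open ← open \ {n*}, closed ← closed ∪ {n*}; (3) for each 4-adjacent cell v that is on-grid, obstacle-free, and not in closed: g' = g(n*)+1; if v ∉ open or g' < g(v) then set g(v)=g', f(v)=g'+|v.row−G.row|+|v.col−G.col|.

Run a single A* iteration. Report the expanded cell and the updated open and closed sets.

expanded=(3,0); open=[(0,0) g=1 f=6, (1,2) g=2 f=6]; closed=[(1,0), (1,1), (2,0), (2,1), (3,0)]

step 1: expand (3,0) (f=4, h=2) → closed; open now [(0,0) g=1 f=6, (1,2) g=2 f=6]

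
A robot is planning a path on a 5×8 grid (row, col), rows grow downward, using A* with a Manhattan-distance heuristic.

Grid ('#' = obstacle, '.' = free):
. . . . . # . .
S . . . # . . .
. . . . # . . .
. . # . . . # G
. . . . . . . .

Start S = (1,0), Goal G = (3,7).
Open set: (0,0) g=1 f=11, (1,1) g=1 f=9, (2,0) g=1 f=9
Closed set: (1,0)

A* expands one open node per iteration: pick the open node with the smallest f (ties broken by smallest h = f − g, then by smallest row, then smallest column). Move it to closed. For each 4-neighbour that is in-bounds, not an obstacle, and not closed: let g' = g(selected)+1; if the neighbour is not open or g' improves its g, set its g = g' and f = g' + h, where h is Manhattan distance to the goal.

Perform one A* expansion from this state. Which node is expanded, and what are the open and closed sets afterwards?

step 1: expand (1,1) (f=9, h=8) → closed; open now [(0,0) g=1 f=11, (0,1) g=2 f=11, (1,2) g=2 f=9, (2,0) g=1 f=9, (2,1) g=2 f=9]

expanded=(1,1); open=[(0,0) g=1 f=11, (0,1) g=2 f=11, (1,2) g=2 f=9, (2,0) g=1 f=9, (2,1) g=2 f=9]; closed=[(1,0), (1,1)]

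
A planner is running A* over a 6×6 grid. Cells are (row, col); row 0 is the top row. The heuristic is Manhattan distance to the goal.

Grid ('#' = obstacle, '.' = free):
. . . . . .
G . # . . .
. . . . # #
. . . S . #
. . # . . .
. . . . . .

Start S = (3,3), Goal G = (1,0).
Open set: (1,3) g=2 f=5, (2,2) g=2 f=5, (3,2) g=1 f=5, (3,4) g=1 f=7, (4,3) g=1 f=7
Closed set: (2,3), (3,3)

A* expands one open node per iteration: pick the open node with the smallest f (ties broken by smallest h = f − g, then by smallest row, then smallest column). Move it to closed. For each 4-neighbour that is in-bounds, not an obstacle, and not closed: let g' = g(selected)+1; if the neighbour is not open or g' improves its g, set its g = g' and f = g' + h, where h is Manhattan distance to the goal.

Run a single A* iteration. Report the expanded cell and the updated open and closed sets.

step 1: expand (1,3) (f=5, h=3) → closed; open now [(0,3) g=3 f=7, (1,4) g=3 f=7, (2,2) g=2 f=5, (3,2) g=1 f=5, (3,4) g=1 f=7, (4,3) g=1 f=7]

expanded=(1,3); open=[(0,3) g=3 f=7, (1,4) g=3 f=7, (2,2) g=2 f=5, (3,2) g=1 f=5, (3,4) g=1 f=7, (4,3) g=1 f=7]; closed=[(1,3), (2,3), (3,3)]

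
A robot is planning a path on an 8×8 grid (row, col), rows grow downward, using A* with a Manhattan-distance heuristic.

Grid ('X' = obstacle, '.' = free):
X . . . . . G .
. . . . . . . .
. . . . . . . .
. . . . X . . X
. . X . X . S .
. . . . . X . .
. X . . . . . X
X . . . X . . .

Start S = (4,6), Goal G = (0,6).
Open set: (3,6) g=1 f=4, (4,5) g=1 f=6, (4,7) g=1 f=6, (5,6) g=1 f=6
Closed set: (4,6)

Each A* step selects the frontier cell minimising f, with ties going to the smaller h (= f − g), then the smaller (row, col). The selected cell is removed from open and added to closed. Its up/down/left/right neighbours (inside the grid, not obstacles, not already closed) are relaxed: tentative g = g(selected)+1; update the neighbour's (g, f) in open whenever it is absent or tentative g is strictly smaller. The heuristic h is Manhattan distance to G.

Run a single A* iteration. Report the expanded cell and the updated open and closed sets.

step 1: expand (3,6) (f=4, h=3) → closed; open now [(2,6) g=2 f=4, (3,5) g=2 f=6, (4,5) g=1 f=6, (4,7) g=1 f=6, (5,6) g=1 f=6]

expanded=(3,6); open=[(2,6) g=2 f=4, (3,5) g=2 f=6, (4,5) g=1 f=6, (4,7) g=1 f=6, (5,6) g=1 f=6]; closed=[(3,6), (4,6)]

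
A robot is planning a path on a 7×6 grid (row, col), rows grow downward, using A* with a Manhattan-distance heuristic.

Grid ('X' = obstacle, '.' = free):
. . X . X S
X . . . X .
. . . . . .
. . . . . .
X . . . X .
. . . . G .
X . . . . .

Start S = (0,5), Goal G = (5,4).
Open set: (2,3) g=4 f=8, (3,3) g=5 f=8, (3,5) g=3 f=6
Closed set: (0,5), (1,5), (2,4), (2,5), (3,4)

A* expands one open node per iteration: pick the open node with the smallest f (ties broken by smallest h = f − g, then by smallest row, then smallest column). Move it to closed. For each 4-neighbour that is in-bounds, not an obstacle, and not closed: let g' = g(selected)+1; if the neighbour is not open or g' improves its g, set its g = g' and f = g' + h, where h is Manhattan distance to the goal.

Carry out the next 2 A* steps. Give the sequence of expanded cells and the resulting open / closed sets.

order=[(3,5) → (4,5)]; open=[(2,3) g=4 f=8, (3,3) g=5 f=8, (5,5) g=5 f=6]; closed=[(0,5), (1,5), (2,4), (2,5), (3,4), (3,5), (4,5)]

step 1: expand (3,5) (f=6, h=3) → closed; open now [(2,3) g=4 f=8, (3,3) g=5 f=8, (4,5) g=4 f=6]
step 2: expand (4,5) (f=6, h=2) → closed; open now [(2,3) g=4 f=8, (3,3) g=5 f=8, (5,5) g=5 f=6]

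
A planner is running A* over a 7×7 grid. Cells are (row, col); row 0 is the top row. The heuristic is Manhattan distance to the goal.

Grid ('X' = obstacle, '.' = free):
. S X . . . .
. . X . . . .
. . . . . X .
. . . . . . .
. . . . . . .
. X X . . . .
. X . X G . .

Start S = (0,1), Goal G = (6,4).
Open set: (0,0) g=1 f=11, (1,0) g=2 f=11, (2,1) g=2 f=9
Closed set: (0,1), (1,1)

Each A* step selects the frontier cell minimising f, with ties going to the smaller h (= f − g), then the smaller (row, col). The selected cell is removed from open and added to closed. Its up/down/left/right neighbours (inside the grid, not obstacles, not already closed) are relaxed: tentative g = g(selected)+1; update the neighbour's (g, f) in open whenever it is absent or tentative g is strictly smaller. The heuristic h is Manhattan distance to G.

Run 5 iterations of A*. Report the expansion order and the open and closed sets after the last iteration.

step 1: expand (2,1) (f=9, h=7) → closed; open now [(0,0) g=1 f=11, (1,0) g=2 f=11, (2,0) g=3 f=11, (2,2) g=3 f=9, (3,1) g=3 f=9]
step 2: expand (2,2) (f=9, h=6) → closed; open now [(0,0) g=1 f=11, (1,0) g=2 f=11, (2,0) g=3 f=11, (2,3) g=4 f=9, (3,1) g=3 f=9, (3,2) g=4 f=9]
step 3: expand (2,3) (f=9, h=5) → closed; open now [(0,0) g=1 f=11, (1,0) g=2 f=11, (1,3) g=5 f=11, (2,0) g=3 f=11, (2,4) g=5 f=9, (3,1) g=3 f=9, (3,2) g=4 f=9, (3,3) g=5 f=9]
step 4: expand (2,4) (f=9, h=4) → closed; open now [(0,0) g=1 f=11, (1,0) g=2 f=11, (1,3) g=5 f=11, (1,4) g=6 f=11, (2,0) g=3 f=11, (3,1) g=3 f=9, (3,2) g=4 f=9, (3,3) g=5 f=9, (3,4) g=6 f=9]
step 5: expand (3,4) (f=9, h=3) → closed; open now [(0,0) g=1 f=11, (1,0) g=2 f=11, (1,3) g=5 f=11, (1,4) g=6 f=11, (2,0) g=3 f=11, (3,1) g=3 f=9, (3,2) g=4 f=9, (3,3) g=5 f=9, (3,5) g=7 f=11, (4,4) g=7 f=9]

order=[(2,1) → (2,2) → (2,3) → (2,4) → (3,4)]; open=[(0,0) g=1 f=11, (1,0) g=2 f=11, (1,3) g=5 f=11, (1,4) g=6 f=11, (2,0) g=3 f=11, (3,1) g=3 f=9, (3,2) g=4 f=9, (3,3) g=5 f=9, (3,5) g=7 f=11, (4,4) g=7 f=9]; closed=[(0,1), (1,1), (2,1), (2,2), (2,3), (2,4), (3,4)]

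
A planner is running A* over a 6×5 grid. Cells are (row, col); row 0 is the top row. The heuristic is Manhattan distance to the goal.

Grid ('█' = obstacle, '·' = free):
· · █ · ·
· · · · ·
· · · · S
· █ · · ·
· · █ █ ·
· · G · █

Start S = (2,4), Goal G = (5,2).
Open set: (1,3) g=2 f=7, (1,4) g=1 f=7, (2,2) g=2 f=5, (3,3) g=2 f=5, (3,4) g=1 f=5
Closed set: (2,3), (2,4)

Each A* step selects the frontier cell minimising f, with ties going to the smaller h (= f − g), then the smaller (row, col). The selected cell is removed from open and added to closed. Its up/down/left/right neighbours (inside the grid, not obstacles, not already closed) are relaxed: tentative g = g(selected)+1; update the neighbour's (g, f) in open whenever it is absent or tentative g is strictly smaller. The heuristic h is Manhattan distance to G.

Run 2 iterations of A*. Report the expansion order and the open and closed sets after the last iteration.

order=[(2,2) → (3,2)]; open=[(1,2) g=3 f=7, (1,3) g=2 f=7, (1,4) g=1 f=7, (2,1) g=3 f=7, (3,3) g=2 f=5, (3,4) g=1 f=5]; closed=[(2,2), (2,3), (2,4), (3,2)]

step 1: expand (2,2) (f=5, h=3) → closed; open now [(1,2) g=3 f=7, (1,3) g=2 f=7, (1,4) g=1 f=7, (2,1) g=3 f=7, (3,2) g=3 f=5, (3,3) g=2 f=5, (3,4) g=1 f=5]
step 2: expand (3,2) (f=5, h=2) → closed; open now [(1,2) g=3 f=7, (1,3) g=2 f=7, (1,4) g=1 f=7, (2,1) g=3 f=7, (3,3) g=2 f=5, (3,4) g=1 f=5]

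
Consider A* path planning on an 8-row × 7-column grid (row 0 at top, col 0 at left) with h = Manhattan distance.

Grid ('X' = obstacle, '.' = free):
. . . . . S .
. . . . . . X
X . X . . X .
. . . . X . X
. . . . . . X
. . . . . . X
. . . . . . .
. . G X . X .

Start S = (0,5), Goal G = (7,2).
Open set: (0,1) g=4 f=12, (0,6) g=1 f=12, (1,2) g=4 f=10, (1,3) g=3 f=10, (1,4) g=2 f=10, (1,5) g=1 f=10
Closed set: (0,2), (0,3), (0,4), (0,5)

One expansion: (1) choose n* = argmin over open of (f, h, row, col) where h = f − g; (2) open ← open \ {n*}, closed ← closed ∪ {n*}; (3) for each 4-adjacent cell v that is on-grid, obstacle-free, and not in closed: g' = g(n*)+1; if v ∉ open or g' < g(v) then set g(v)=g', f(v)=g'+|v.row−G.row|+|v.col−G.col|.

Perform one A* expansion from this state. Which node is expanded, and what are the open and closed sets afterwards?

expanded=(1,2); open=[(0,1) g=4 f=12, (0,6) g=1 f=12, (1,1) g=5 f=12, (1,3) g=3 f=10, (1,4) g=2 f=10, (1,5) g=1 f=10]; closed=[(0,2), (0,3), (0,4), (0,5), (1,2)]

step 1: expand (1,2) (f=10, h=6) → closed; open now [(0,1) g=4 f=12, (0,6) g=1 f=12, (1,1) g=5 f=12, (1,3) g=3 f=10, (1,4) g=2 f=10, (1,5) g=1 f=10]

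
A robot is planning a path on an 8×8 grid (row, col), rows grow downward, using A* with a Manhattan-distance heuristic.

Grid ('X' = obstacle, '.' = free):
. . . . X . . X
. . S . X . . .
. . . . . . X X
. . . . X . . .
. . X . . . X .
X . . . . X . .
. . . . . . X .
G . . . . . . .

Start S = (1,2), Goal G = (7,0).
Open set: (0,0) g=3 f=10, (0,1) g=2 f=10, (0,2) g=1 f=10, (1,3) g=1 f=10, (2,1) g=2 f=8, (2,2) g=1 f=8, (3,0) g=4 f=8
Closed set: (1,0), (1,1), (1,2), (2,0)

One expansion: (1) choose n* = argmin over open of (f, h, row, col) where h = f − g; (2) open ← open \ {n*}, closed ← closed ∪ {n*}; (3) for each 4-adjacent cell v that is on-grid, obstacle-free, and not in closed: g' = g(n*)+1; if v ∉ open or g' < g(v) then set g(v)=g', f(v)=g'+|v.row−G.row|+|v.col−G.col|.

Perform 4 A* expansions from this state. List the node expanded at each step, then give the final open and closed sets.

step 1: expand (3,0) (f=8, h=4) → closed; open now [(0,0) g=3 f=10, (0,1) g=2 f=10, (0,2) g=1 f=10, (1,3) g=1 f=10, (2,1) g=2 f=8, (2,2) g=1 f=8, (3,1) g=5 f=10, (4,0) g=5 f=8]
step 2: expand (4,0) (f=8, h=3) → closed; open now [(0,0) g=3 f=10, (0,1) g=2 f=10, (0,2) g=1 f=10, (1,3) g=1 f=10, (2,1) g=2 f=8, (2,2) g=1 f=8, (3,1) g=5 f=10, (4,1) g=6 f=10]
step 3: expand (2,1) (f=8, h=6) → closed; open now [(0,0) g=3 f=10, (0,1) g=2 f=10, (0,2) g=1 f=10, (1,3) g=1 f=10, (2,2) g=1 f=8, (3,1) g=3 f=8, (4,1) g=6 f=10]
step 4: expand (3,1) (f=8, h=5) → closed; open now [(0,0) g=3 f=10, (0,1) g=2 f=10, (0,2) g=1 f=10, (1,3) g=1 f=10, (2,2) g=1 f=8, (3,2) g=4 f=10, (4,1) g=4 f=8]

order=[(3,0) → (4,0) → (2,1) → (3,1)]; open=[(0,0) g=3 f=10, (0,1) g=2 f=10, (0,2) g=1 f=10, (1,3) g=1 f=10, (2,2) g=1 f=8, (3,2) g=4 f=10, (4,1) g=4 f=8]; closed=[(1,0), (1,1), (1,2), (2,0), (2,1), (3,0), (3,1), (4,0)]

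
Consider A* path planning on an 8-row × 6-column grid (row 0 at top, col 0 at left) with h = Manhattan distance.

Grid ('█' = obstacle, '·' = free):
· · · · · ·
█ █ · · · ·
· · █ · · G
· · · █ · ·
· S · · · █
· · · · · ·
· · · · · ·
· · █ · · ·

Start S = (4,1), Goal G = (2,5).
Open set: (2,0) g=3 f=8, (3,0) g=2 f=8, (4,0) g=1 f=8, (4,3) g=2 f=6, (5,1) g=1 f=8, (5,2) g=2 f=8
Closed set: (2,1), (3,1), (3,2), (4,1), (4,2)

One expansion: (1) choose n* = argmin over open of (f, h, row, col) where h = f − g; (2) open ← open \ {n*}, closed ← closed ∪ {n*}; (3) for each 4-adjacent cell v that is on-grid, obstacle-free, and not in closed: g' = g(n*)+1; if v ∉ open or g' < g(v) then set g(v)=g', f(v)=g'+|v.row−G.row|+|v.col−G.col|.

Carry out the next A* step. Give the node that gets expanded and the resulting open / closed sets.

step 1: expand (4,3) (f=6, h=4) → closed; open now [(2,0) g=3 f=8, (3,0) g=2 f=8, (4,0) g=1 f=8, (4,4) g=3 f=6, (5,1) g=1 f=8, (5,2) g=2 f=8, (5,3) g=3 f=8]

expanded=(4,3); open=[(2,0) g=3 f=8, (3,0) g=2 f=8, (4,0) g=1 f=8, (4,4) g=3 f=6, (5,1) g=1 f=8, (5,2) g=2 f=8, (5,3) g=3 f=8]; closed=[(2,1), (3,1), (3,2), (4,1), (4,2), (4,3)]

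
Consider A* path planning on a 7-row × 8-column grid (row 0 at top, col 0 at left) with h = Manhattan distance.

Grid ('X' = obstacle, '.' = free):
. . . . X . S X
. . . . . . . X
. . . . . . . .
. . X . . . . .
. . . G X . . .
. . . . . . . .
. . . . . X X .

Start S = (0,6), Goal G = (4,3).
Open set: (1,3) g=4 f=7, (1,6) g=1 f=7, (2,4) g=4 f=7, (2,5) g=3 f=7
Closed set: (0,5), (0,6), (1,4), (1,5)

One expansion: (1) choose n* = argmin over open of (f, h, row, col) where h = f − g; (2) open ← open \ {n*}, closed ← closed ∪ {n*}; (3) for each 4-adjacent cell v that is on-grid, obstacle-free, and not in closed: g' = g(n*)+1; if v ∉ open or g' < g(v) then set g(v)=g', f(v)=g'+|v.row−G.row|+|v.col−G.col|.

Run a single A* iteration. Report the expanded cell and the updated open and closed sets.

expanded=(1,3); open=[(0,3) g=5 f=9, (1,2) g=5 f=9, (1,6) g=1 f=7, (2,3) g=5 f=7, (2,4) g=4 f=7, (2,5) g=3 f=7]; closed=[(0,5), (0,6), (1,3), (1,4), (1,5)]

step 1: expand (1,3) (f=7, h=3) → closed; open now [(0,3) g=5 f=9, (1,2) g=5 f=9, (1,6) g=1 f=7, (2,3) g=5 f=7, (2,4) g=4 f=7, (2,5) g=3 f=7]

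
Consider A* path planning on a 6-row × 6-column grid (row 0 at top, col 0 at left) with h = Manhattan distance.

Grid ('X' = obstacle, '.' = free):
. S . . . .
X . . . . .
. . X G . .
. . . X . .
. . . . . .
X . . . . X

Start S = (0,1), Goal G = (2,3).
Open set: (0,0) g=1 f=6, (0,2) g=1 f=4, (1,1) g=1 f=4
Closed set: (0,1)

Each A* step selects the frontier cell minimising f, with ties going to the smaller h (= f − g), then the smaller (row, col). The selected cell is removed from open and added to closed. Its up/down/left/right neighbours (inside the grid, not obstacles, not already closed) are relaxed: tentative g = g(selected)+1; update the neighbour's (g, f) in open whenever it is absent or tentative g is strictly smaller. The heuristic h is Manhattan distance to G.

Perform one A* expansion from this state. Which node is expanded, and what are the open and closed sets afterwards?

step 1: expand (0,2) (f=4, h=3) → closed; open now [(0,0) g=1 f=6, (0,3) g=2 f=4, (1,1) g=1 f=4, (1,2) g=2 f=4]

expanded=(0,2); open=[(0,0) g=1 f=6, (0,3) g=2 f=4, (1,1) g=1 f=4, (1,2) g=2 f=4]; closed=[(0,1), (0,2)]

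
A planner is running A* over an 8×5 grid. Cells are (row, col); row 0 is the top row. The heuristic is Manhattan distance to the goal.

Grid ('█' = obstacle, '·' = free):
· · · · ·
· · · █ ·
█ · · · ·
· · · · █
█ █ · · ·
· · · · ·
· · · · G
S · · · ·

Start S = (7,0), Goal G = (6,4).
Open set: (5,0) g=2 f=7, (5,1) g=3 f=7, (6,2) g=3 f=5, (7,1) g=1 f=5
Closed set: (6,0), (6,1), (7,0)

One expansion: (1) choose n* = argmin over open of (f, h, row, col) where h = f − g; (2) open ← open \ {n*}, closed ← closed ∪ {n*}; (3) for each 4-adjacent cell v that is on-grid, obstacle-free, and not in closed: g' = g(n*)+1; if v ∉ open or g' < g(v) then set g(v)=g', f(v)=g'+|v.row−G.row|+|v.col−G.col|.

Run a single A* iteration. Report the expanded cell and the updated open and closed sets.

step 1: expand (6,2) (f=5, h=2) → closed; open now [(5,0) g=2 f=7, (5,1) g=3 f=7, (5,2) g=4 f=7, (6,3) g=4 f=5, (7,1) g=1 f=5, (7,2) g=4 f=7]

expanded=(6,2); open=[(5,0) g=2 f=7, (5,1) g=3 f=7, (5,2) g=4 f=7, (6,3) g=4 f=5, (7,1) g=1 f=5, (7,2) g=4 f=7]; closed=[(6,0), (6,1), (6,2), (7,0)]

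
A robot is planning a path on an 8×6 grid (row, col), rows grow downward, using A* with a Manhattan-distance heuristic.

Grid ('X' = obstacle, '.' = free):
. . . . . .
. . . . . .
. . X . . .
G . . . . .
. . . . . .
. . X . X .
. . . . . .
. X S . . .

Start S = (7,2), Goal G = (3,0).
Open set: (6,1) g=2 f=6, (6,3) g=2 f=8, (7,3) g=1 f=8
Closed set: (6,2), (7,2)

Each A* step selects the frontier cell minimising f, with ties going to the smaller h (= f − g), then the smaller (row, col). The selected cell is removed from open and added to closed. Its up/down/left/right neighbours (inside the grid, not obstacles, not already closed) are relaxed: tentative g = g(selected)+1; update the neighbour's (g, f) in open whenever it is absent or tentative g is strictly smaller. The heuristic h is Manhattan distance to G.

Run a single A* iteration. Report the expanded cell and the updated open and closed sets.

step 1: expand (6,1) (f=6, h=4) → closed; open now [(5,1) g=3 f=6, (6,0) g=3 f=6, (6,3) g=2 f=8, (7,3) g=1 f=8]

expanded=(6,1); open=[(5,1) g=3 f=6, (6,0) g=3 f=6, (6,3) g=2 f=8, (7,3) g=1 f=8]; closed=[(6,1), (6,2), (7,2)]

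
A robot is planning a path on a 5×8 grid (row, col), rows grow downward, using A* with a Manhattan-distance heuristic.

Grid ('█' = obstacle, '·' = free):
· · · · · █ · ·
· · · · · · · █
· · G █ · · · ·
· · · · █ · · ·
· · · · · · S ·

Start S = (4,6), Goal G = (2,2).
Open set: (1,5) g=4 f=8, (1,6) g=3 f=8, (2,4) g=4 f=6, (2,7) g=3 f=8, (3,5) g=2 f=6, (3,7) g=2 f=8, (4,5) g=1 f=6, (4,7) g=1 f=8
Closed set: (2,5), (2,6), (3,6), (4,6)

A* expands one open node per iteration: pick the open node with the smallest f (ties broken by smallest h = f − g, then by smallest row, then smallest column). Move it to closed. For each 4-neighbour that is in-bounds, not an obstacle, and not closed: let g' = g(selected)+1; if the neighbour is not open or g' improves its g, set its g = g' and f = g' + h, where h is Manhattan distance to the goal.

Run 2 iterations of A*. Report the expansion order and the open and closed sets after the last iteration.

step 1: expand (2,4) (f=6, h=2) → closed; open now [(1,4) g=5 f=8, (1,5) g=4 f=8, (1,6) g=3 f=8, (2,7) g=3 f=8, (3,5) g=2 f=6, (3,7) g=2 f=8, (4,5) g=1 f=6, (4,7) g=1 f=8]
step 2: expand (3,5) (f=6, h=4) → closed; open now [(1,4) g=5 f=8, (1,5) g=4 f=8, (1,6) g=3 f=8, (2,7) g=3 f=8, (3,7) g=2 f=8, (4,5) g=1 f=6, (4,7) g=1 f=8]

order=[(2,4) → (3,5)]; open=[(1,4) g=5 f=8, (1,5) g=4 f=8, (1,6) g=3 f=8, (2,7) g=3 f=8, (3,7) g=2 f=8, (4,5) g=1 f=6, (4,7) g=1 f=8]; closed=[(2,4), (2,5), (2,6), (3,5), (3,6), (4,6)]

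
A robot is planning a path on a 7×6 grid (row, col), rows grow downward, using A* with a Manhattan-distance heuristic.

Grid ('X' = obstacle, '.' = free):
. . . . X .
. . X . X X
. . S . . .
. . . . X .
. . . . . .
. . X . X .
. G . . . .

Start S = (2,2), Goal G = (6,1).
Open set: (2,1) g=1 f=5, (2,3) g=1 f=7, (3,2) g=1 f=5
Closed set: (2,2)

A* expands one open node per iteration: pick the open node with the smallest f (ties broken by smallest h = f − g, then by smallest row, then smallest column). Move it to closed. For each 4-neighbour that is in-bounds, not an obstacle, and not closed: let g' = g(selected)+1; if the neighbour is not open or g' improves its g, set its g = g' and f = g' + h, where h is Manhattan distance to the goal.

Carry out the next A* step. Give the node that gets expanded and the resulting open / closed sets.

step 1: expand (2,1) (f=5, h=4) → closed; open now [(1,1) g=2 f=7, (2,0) g=2 f=7, (2,3) g=1 f=7, (3,1) g=2 f=5, (3,2) g=1 f=5]

expanded=(2,1); open=[(1,1) g=2 f=7, (2,0) g=2 f=7, (2,3) g=1 f=7, (3,1) g=2 f=5, (3,2) g=1 f=5]; closed=[(2,1), (2,2)]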